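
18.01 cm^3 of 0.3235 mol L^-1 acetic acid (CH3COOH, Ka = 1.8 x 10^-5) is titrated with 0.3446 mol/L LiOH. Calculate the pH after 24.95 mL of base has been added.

n(acid) = 0.3235 x 0.01801 = 0.005826 mol; n(LiOH) added = 0.3446 x 0.02495 = 0.008598 mol.
Base is in excess by 0.008598 - 0.005826 = 0.002772 mol in a total volume of 0.04296 L.
[OH^-] = 0.002772/0.04296 = 0.06451 M, so pOH = 1.19 and pH = 14.00 - 1.19 = 12.81.

12.81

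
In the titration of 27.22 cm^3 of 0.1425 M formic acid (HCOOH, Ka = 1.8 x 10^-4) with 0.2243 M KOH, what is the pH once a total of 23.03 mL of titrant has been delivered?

12.41

n(acid) = 0.1425 x 0.02722 = 0.003879 mol; n(KOH) added = 0.2243 x 0.02303 = 0.005166 mol.
Base is in excess by 0.005166 - 0.003879 = 0.001287 mol in a total volume of 0.05025 L.
[OH^-] = 0.001287/0.05025 = 0.02561 M, so pOH = 1.59 and pH = 14.00 - 1.59 = 12.41.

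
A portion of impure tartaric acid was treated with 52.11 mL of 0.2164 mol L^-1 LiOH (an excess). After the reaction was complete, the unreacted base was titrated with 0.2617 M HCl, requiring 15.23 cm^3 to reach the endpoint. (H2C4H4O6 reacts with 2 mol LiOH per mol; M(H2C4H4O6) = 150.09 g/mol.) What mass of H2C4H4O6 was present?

Total n(LiOH) added = 0.2164 x 0.05211 = 0.01128 mol.
n(HCl) used = 0.2617 x 0.01523 = 0.003986 mol, which equals the excess n(LiOH).
So n(LiOH) consumed by the sample = 0.01128 - 0.003986 = 0.007291 mol.
n(H2C4H4O6) = 0.007291 / 2 = 0.003645 mol.
mass = 0.003645 mol x 150.09 g/mol = 0.547 g.

0.547 g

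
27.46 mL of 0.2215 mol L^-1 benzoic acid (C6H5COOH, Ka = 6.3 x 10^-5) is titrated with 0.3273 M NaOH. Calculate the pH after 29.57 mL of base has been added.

n(acid) = 0.2215 x 0.02746 = 0.006082 mol; n(NaOH) added = 0.3273 x 0.02957 = 0.009678 mol.
Base is in excess by 0.009678 - 0.006082 = 0.003596 mol in a total volume of 0.05703 L.
[OH^-] = 0.003596/0.05703 = 0.06305 M, so pOH = 1.20 and pH = 14.00 - 1.20 = 12.80.

12.80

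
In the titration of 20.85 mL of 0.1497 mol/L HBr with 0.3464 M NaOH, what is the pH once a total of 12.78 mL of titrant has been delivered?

n(acid) = 0.1497 x 0.02085 = 0.003121 mol; n(NaOH) added = 0.3464 x 0.01278 = 0.004427 mol.
Base is in excess by 0.004427 - 0.003121 = 0.001306 mol in a total volume of 0.03363 L.
[OH^-] = 0.001306/0.03363 = 0.03883 M, so pOH = 1.41 and pH = 14.00 - 1.41 = 12.59.

12.59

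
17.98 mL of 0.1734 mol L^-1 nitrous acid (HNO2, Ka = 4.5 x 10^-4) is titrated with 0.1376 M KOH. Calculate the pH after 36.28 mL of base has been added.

12.54

n(acid) = 0.1734 x 0.01798 = 0.003118 mol; n(KOH) added = 0.1376 x 0.03628 = 0.004992 mol.
Base is in excess by 0.004992 - 0.003118 = 0.001874 mol in a total volume of 0.05426 L.
[OH^-] = 0.001874/0.05426 = 0.03454 M, so pOH = 1.46 and pH = 14.00 - 1.46 = 12.54.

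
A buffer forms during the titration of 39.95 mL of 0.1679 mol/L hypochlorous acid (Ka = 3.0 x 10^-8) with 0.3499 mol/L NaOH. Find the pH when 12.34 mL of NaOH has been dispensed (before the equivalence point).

7.78

Initial n(HClO) = 0.1679 x 0.03995 = 0.006708 mol.
n(NaOH) added = 0.3499 x 0.01234 = 0.004318 mol, converting that many moles of HClO to ClO-.
Remaining n(HClO) = 0.002390 mol; n(ClO-) = 0.004318 mol.
By Henderson-Hasselbalch, pH = pKa + log([A^-]/[HA]) = 7.52 + log(0.004318/0.002390) = 7.52 + (+0.26) = 7.78.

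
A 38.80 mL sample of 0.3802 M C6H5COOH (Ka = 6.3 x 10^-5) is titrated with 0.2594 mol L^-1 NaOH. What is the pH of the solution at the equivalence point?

8.69

n(C6H5COOH) = 0.3802 x 0.03880 = 0.01475 mol; V(NaOH) at equivalence = 0.01475/0.2594 = 0.05687 L.
At equivalence all the acid is converted to C6H5COO-; total volume = 0.03880 + 0.05687 = 0.09567 L, so [C6H5COO-] = 0.01475/0.09567 = 0.1542 M.
Kb = Kw/Ka = 1.0e-14 / 6.3 x 10^-5 = 1.59e-10.
[OH^-] = sqrt(Kb x [C6H5COO-]) = sqrt(1.59e-10 x 0.1542) = 4.95e-6 M.
pOH = 5.31, so pH = 14.00 - 5.31 = 8.69.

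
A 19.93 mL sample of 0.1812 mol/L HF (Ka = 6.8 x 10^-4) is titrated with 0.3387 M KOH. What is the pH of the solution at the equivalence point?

n(HF) = 0.1812 x 0.01993 = 0.003611 mol; V(KOH) at equivalence = 0.003611/0.3387 = 0.01066 L.
At equivalence all the acid is converted to F-; total volume = 0.01993 + 0.01066 = 0.03059 L, so [F-] = 0.003611/0.03059 = 0.1180 M.
Kb = Kw/Ka = 1.0e-14 / 6.8 x 10^-4 = 1.47e-11.
[OH^-] = sqrt(Kb x [F-]) = sqrt(1.47e-11 x 0.1180) = 1.32e-6 M.
pOH = 5.88, so pH = 14.00 - 5.88 = 8.12.

8.12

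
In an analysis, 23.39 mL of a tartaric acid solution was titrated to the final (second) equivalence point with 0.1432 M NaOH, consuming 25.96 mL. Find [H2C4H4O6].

n(NaOH) = 0.1432 x 0.02596 = 0.003717 mol.
At the final (second) equivalence point, 2 mol OH^- react per mol H2C4H4O6, so n(H2C4H4O6) = 0.003717 / 2 = 0.001859 mol.
[H2C4H4O6] = 0.001859 / 0.02339 L = 0.0795 M.

0.0795 M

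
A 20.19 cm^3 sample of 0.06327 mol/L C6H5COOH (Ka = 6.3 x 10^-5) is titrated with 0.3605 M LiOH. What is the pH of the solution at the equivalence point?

8.47

n(C6H5COOH) = 0.06327 x 0.02019 = 0.001277 mol; V(LiOH) at equivalence = 0.001277/0.3605 = 0.003543 L.
At equivalence all the acid is converted to C6H5COO-; total volume = 0.02019 + 0.003543 = 0.02373 L, so [C6H5COO-] = 0.001277/0.02373 = 0.05382 M.
Kb = Kw/Ka = 1.0e-14 / 6.3 x 10^-5 = 1.59e-10.
[OH^-] = sqrt(Kb x [C6H5COO-]) = sqrt(1.59e-10 x 0.05382) = 2.92e-6 M.
pOH = 5.53, so pH = 14.00 - 5.53 = 8.47.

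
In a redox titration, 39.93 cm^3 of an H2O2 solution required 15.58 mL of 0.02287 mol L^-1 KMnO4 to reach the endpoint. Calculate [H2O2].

0.0223 M

n(KMnO4) = 0.02287 x 0.01558 = 0.0003563 mol.
From the balanced equation, 2 mol KMnO4 reacts with 5 mol H2O2, so n(H2O2) = 0.0003563 x 5/2 = 0.0008908 mol.
[H2O2] = 0.0008908 / 0.03993 L = 0.0223 M.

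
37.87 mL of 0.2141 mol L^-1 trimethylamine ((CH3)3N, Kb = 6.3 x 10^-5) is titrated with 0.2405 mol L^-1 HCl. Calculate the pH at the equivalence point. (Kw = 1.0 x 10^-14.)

n((CH3)3N) = 0.2141 x 0.03787 = 0.008108 mol; V(HCl) at equivalence = 0.008108/0.2405 = 0.03371 L.
At equivalence the base is fully converted to (CH3)3NH+; total volume = 0.07158 L, so [(CH3)3NH+] = 0.008108/0.07158 = 0.1133 M.
Ka((CH3)3NH+) = Kw/Kb = 1.0e-14 / 6.3 x 10^-5 = 1.59e-10.
[H^+] = sqrt(Ka x [(CH3)3NH+]) = sqrt(1.59e-10 x 0.1133) = 4.24e-6 M.
pH = -log(4.24e-6) = 5.37.

5.37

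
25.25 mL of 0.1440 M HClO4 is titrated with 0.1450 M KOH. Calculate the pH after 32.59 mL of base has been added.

n(acid) = 0.1440 x 0.02525 = 0.003636 mol; n(KOH) added = 0.1450 x 0.03259 = 0.004726 mol.
Base is in excess by 0.004726 - 0.003636 = 0.001090 mol in a total volume of 0.05784 L.
[OH^-] = 0.001090/0.05784 = 0.01884 M, so pOH = 1.72 and pH = 14.00 - 1.72 = 12.28.

12.28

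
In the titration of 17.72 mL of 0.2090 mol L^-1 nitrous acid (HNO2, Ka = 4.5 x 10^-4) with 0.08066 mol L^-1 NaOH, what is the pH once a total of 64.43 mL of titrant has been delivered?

n(acid) = 0.2090 x 0.01772 = 0.003703 mol; n(NaOH) added = 0.08066 x 0.06443 = 0.005197 mol.
Base is in excess by 0.005197 - 0.003703 = 0.001493 mol in a total volume of 0.08215 L.
[OH^-] = 0.001493/0.08215 = 0.01818 M, so pOH = 1.74 and pH = 14.00 - 1.74 = 12.26.

12.26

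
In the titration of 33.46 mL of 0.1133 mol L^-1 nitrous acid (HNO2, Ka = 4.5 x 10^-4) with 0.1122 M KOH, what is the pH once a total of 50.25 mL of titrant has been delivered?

12.34

n(acid) = 0.1133 x 0.03346 = 0.003791 mol; n(KOH) added = 0.1122 x 0.05025 = 0.005638 mol.
Base is in excess by 0.005638 - 0.003791 = 0.001847 mol in a total volume of 0.08371 L.
[OH^-] = 0.001847/0.08371 = 0.02206 M, so pOH = 1.66 and pH = 14.00 - 1.66 = 12.34.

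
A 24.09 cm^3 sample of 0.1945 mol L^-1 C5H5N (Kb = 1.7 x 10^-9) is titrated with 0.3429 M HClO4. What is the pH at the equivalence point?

n(C5H5N) = 0.1945 x 0.02409 = 0.004686 mol; V(HClO4) at equivalence = 0.004686/0.3429 = 0.01366 L.
At equivalence the base is fully converted to C5H5NH+; total volume = 0.03775 L, so [C5H5NH+] = 0.004686/0.03775 = 0.1241 M.
Ka(C5H5NH+) = Kw/Kb = 1.0e-14 / 1.7 x 10^-9 = 5.88e-6.
[H^+] = sqrt(Ka x [C5H5NH+]) = sqrt(5.88e-6 x 0.1241) = 0.000854 M.
pH = -log(0.000854) = 3.07.

3.07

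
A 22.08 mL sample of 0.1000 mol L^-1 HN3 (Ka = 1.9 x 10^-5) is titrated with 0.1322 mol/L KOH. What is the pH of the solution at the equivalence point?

8.74

n(HN3) = 0.1000 x 0.02208 = 0.002208 mol; V(KOH) at equivalence = 0.002208/0.1322 = 0.01670 L.
At equivalence all the acid is converted to N3-; total volume = 0.02208 + 0.01670 = 0.03878 L, so [N3-] = 0.002208/0.03878 = 0.05693 M.
Kb = Kw/Ka = 1.0e-14 / 1.9 x 10^-5 = 5.26e-10.
[OH^-] = sqrt(Kb x [N3-]) = sqrt(5.26e-10 x 0.05693) = 5.47e-6 M.
pOH = 5.26, so pH = 14.00 - 5.26 = 8.74.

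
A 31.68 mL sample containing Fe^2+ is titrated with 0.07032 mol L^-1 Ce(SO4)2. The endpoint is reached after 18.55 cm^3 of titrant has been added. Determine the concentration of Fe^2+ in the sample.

0.0412 M

n(Ce(SO4)2) = 0.07032 x 0.01855 = 0.001304 mol.
From the balanced equation, 1 mol Ce(SO4)2 reacts with 1 mol Fe^2+, so n(Fe^2+) = 0.001304 x 1/1 = 0.001304 mol.
[Fe^2+] = 0.001304 / 0.03168 L = 0.0412 M.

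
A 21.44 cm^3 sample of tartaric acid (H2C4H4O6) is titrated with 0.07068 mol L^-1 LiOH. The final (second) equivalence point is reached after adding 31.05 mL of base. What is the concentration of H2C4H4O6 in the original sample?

0.0512 M

n(LiOH) = 0.07068 x 0.03105 = 0.002195 mol.
At the final (second) equivalence point, 2 mol OH^- react per mol H2C4H4O6, so n(H2C4H4O6) = 0.002195 / 2 = 0.001097 mol.
[H2C4H4O6] = 0.001097 / 0.02144 L = 0.0512 M.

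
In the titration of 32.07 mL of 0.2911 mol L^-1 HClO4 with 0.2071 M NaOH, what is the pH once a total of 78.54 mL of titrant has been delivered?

12.80

n(acid) = 0.2911 x 0.03207 = 0.009336 mol; n(NaOH) added = 0.2071 x 0.07854 = 0.01627 mol.
Base is in excess by 0.01627 - 0.009336 = 0.006930 mol in a total volume of 0.1106 L.
[OH^-] = 0.006930/0.1106 = 0.06265 M, so pOH = 1.20 and pH = 14.00 - 1.20 = 12.80.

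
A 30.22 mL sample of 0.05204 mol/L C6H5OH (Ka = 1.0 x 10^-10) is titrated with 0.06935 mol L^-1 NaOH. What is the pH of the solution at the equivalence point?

n(C6H5OH) = 0.05204 x 0.03022 = 0.001573 mol; V(NaOH) at equivalence = 0.001573/0.06935 = 0.02268 L.
At equivalence all the acid is converted to C6H5O-; total volume = 0.03022 + 0.02268 = 0.05290 L, so [C6H5O-] = 0.001573/0.05290 = 0.02973 M.
Kb = Kw/Ka = 1.0e-14 / 1.0 x 10^-10 = 0.000100.
[OH^-] = sqrt(Kb x [C6H5O-]) = sqrt(0.000100 x 0.02973) = 0.00172 M.
pOH = 2.76, so pH = 14.00 - 2.76 = 11.24.

11.24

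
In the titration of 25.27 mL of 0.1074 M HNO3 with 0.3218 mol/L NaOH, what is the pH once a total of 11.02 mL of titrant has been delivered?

12.36

n(acid) = 0.1074 x 0.02527 = 0.002714 mol; n(NaOH) added = 0.3218 x 0.01102 = 0.003546 mol.
Base is in excess by 0.003546 - 0.002714 = 0.0008322 mol in a total volume of 0.03629 L.
[OH^-] = 0.0008322/0.03629 = 0.02293 M, so pOH = 1.64 and pH = 14.00 - 1.64 = 12.36.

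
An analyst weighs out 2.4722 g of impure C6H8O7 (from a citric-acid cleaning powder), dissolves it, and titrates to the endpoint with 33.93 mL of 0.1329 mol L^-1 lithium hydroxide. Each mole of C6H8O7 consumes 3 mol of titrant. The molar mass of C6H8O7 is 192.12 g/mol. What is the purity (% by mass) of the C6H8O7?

11.7%

n(LiOH) = 0.1329 x 0.03393 = 0.004509 mol.
n(C6H8O7) = 0.004509 / 3 = 0.001503 mol.
mass of C6H8O7 = 0.001503 x 192.12 = 0.2888 g.
% purity = 0.2888 / 2.4722 x 100 = 11.7%.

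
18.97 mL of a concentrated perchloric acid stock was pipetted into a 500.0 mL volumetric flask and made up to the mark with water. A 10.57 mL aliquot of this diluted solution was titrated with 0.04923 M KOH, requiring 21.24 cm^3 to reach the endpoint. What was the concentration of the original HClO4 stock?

n(KOH) = 0.04923 x 0.02124 = 0.001046 mol.
n(HClO4) in the aliquot = 0.001046 mol.
[diluted HClO4] = 0.001046 / 0.01057 = 0.09893 M.
Dilution factor = 500.0/18.97 = 26.36, so [stock] = 0.09893 x 26.36 = 2.61 M.

2.61 M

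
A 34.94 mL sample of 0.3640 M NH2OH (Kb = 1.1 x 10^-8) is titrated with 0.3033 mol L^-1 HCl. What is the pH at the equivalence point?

n(NH2OH) = 0.3640 x 0.03494 = 0.01272 mol; V(HCl) at equivalence = 0.01272/0.3033 = 0.04193 L.
At equivalence the base is fully converted to NH3OH+; total volume = 0.07687 L, so [NH3OH+] = 0.01272/0.07687 = 0.1654 M.
Ka(NH3OH+) = Kw/Kb = 1.0e-14 / 1.1 x 10^-8 = 9.09e-7.
[H^+] = sqrt(Ka x [NH3OH+]) = sqrt(9.09e-7 x 0.1654) = 0.000388 M.
pH = -log(0.000388) = 3.41.

3.41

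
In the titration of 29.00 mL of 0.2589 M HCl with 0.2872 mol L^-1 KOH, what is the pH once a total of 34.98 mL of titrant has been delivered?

12.60

n(acid) = 0.2589 x 0.02900 = 0.007508 mol; n(KOH) added = 0.2872 x 0.03498 = 0.01005 mol.
Base is in excess by 0.01005 - 0.007508 = 0.002538 mol in a total volume of 0.06398 L.
[OH^-] = 0.002538/0.06398 = 0.03967 M, so pOH = 1.40 and pH = 14.00 - 1.40 = 12.60.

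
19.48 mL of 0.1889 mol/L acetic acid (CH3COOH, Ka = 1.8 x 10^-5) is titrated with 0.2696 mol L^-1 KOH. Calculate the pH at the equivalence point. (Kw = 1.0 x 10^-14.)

n(CH3COOH) = 0.1889 x 0.01948 = 0.003680 mol; V(KOH) at equivalence = 0.003680/0.2696 = 0.01365 L.
At equivalence all the acid is converted to CH3COO-; total volume = 0.01948 + 0.01365 = 0.03313 L, so [CH3COO-] = 0.003680/0.03313 = 0.1111 M.
Kb = Kw/Ka = 1.0e-14 / 1.8 x 10^-5 = 5.56e-10.
[OH^-] = sqrt(Kb x [CH3COO-]) = sqrt(5.56e-10 x 0.1111) = 7.86e-6 M.
pOH = 5.10, so pH = 14.00 - 5.10 = 8.90.

8.90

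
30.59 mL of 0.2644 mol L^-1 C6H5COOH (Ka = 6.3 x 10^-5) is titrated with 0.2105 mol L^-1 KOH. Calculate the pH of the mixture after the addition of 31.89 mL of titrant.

4.89

Initial n(C6H5COOH) = 0.2644 x 0.03059 = 0.008088 mol.
n(KOH) added = 0.2105 x 0.03189 = 0.006713 mol, converting that many moles of C6H5COOH to C6H5COO-.
Remaining n(C6H5COOH) = 0.001375 mol; n(C6H5COO-) = 0.006713 mol.
By Henderson-Hasselbalch, pH = pKa + log([A^-]/[HA]) = 4.20 + log(0.006713/0.001375) = 4.20 + (+0.69) = 4.89.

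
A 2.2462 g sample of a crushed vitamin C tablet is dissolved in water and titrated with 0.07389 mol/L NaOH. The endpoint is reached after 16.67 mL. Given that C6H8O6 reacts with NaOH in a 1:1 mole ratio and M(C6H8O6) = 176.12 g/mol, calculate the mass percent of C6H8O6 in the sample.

n(NaOH) = 0.07389 x 0.01667 = 0.001232 mol.
n(C6H8O6) = 0.001232 / 1 = 0.001232 mol.
mass of C6H8O6 = 0.001232 x 176.12 = 0.2169 g.
% purity = 0.2169 / 2.2462 x 100 = 9.66%.

9.66%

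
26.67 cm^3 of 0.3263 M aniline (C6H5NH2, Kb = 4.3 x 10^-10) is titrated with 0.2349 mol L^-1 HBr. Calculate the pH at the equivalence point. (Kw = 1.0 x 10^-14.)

2.75

n(C6H5NH2) = 0.3263 x 0.02667 = 0.008702 mol; V(HBr) at equivalence = 0.008702/0.2349 = 0.03705 L.
At equivalence the base is fully converted to C6H5NH3+; total volume = 0.06372 L, so [C6H5NH3+] = 0.008702/0.06372 = 0.1366 M.
Ka(C6H5NH3+) = Kw/Kb = 1.0e-14 / 4.3 x 10^-10 = 2.33e-5.
[H^+] = sqrt(Ka x [C6H5NH3+]) = sqrt(2.33e-5 x 0.1366) = 0.00178 M.
pH = -log(0.00178) = 2.75.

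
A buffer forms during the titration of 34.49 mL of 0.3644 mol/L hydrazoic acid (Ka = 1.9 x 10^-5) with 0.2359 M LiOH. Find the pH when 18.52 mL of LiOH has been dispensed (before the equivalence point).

Initial n(HN3) = 0.3644 x 0.03449 = 0.01257 mol.
n(LiOH) added = 0.2359 x 0.01852 = 0.004369 mol, converting that many moles of HN3 to N3-.
Remaining n(HN3) = 0.008199 mol; n(N3-) = 0.004369 mol.
By Henderson-Hasselbalch, pH = pKa + log([A^-]/[HA]) = 4.72 + log(0.004369/0.008199) = 4.72 + (-0.27) = 4.45.

4.45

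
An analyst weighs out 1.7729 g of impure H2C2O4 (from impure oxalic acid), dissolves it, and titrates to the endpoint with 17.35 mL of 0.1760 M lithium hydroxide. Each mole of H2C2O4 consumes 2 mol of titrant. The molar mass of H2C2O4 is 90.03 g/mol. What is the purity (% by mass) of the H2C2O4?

7.75%

n(LiOH) = 0.1760 x 0.01735 = 0.003054 mol.
n(H2C2O4) = 0.003054 / 2 = 0.001527 mol.
mass of H2C2O4 = 0.001527 x 90.03 = 0.1375 g.
% purity = 0.1375 / 1.7729 x 100 = 7.75%.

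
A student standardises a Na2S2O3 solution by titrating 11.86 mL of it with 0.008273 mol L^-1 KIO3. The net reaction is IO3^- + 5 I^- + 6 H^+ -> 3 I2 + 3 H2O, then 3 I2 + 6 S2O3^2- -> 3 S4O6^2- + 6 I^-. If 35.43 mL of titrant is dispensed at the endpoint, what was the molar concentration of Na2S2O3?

n(KIO3) = 0.008273 x 0.03543 = 0.0002931 mol.
From the balanced equation, 1 mol KIO3 reacts with 6 mol Na2S2O3, so n(Na2S2O3) = 0.0002931 x 6/1 = 0.001759 mol.
[Na2S2O3] = 0.001759 / 0.01186 L = 0.148 M.

0.148 M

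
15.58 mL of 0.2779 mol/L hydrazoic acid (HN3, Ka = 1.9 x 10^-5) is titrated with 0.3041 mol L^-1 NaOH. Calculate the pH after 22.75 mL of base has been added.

12.83

n(acid) = 0.2779 x 0.01558 = 0.004330 mol; n(NaOH) added = 0.3041 x 0.02275 = 0.006918 mol.
Base is in excess by 0.006918 - 0.004330 = 0.002589 mol in a total volume of 0.03833 L.
[OH^-] = 0.002589/0.03833 = 0.06753 M, so pOH = 1.17 and pH = 14.00 - 1.17 = 12.83.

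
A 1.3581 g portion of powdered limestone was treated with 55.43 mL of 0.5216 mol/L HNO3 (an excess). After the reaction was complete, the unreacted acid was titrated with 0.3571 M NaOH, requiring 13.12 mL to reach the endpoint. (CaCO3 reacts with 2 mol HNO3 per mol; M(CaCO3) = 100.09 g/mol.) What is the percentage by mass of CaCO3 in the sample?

Total n(HNO3) added = 0.5216 x 0.05543 = 0.02891 mol.
n(NaOH) used = 0.3571 x 0.01312 = 0.004685 mol, which equals the excess n(HNO3).
So n(HNO3) consumed by the sample = 0.02891 - 0.004685 = 0.02423 mol.
n(CaCO3) = 0.02423 / 2 = 0.01211 mol.
mass CaCO3 = 0.01211 x 100.09 = 1.212 g, so %CaCO3 = 1.212/1.3581 x 100 = 89.3%.

89.3%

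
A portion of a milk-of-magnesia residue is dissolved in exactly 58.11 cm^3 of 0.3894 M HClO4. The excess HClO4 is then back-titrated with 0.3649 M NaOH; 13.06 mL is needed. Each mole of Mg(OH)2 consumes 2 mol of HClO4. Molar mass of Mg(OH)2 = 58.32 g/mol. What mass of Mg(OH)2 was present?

0.521 g

Total n(HClO4) added = 0.3894 x 0.05811 = 0.02263 mol.
n(NaOH) used = 0.3649 x 0.01306 = 0.004766 mol, which equals the excess n(HClO4).
So n(HClO4) consumed by the sample = 0.02263 - 0.004766 = 0.01786 mol.
n(Mg(OH)2) = 0.01786 / 2 = 0.008931 mol.
mass = 0.008931 mol x 58.32 g/mol = 0.521 g.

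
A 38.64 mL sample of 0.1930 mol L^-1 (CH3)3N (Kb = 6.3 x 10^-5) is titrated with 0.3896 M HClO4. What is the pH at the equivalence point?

5.34

n((CH3)3N) = 0.1930 x 0.03864 = 0.007458 mol; V(HClO4) at equivalence = 0.007458/0.3896 = 0.01914 L.
At equivalence the base is fully converted to (CH3)3NH+; total volume = 0.05778 L, so [(CH3)3NH+] = 0.007458/0.05778 = 0.1291 M.
Ka((CH3)3NH+) = Kw/Kb = 1.0e-14 / 6.3 x 10^-5 = 1.59e-10.
[H^+] = sqrt(Ka x [(CH3)3NH+]) = sqrt(1.59e-10 x 0.1291) = 4.53e-6 M.
pH = -log(4.53e-6) = 5.34.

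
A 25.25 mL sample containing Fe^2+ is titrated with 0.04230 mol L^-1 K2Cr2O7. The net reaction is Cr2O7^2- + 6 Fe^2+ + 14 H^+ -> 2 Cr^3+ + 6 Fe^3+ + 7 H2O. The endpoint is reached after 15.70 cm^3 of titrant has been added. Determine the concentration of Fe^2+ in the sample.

0.158 M

n(K2Cr2O7) = 0.04230 x 0.01570 = 0.0006641 mol.
From the balanced equation, 1 mol K2Cr2O7 reacts with 6 mol Fe^2+, so n(Fe^2+) = 0.0006641 x 6/1 = 0.003985 mol.
[Fe^2+] = 0.003985 / 0.02525 L = 0.158 M.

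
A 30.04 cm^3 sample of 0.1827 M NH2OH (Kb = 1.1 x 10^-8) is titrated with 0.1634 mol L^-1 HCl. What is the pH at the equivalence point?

3.55

n(NH2OH) = 0.1827 x 0.03004 = 0.005488 mol; V(HCl) at equivalence = 0.005488/0.1634 = 0.03359 L.
At equivalence the base is fully converted to NH3OH+; total volume = 0.06363 L, so [NH3OH+] = 0.005488/0.06363 = 0.08626 M.
Ka(NH3OH+) = Kw/Kb = 1.0e-14 / 1.1 x 10^-8 = 9.09e-7.
[H^+] = sqrt(Ka x [NH3OH+]) = sqrt(9.09e-7 x 0.08626) = 0.000280 M.
pH = -log(0.000280) = 3.55.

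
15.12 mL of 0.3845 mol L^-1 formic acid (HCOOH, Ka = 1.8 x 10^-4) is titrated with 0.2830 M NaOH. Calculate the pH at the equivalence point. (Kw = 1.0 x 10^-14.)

8.48

n(HCOOH) = 0.3845 x 0.01512 = 0.005814 mol; V(NaOH) at equivalence = 0.005814/0.2830 = 0.02054 L.
At equivalence all the acid is converted to HCOO-; total volume = 0.01512 + 0.02054 = 0.03566 L, so [HCOO-] = 0.005814/0.03566 = 0.1630 M.
Kb = Kw/Ka = 1.0e-14 / 1.8 x 10^-4 = 5.56e-11.
[OH^-] = sqrt(Kb x [HCOO-]) = sqrt(5.56e-11 x 0.1630) = 3.01e-6 M.
pOH = 5.52, so pH = 14.00 - 5.52 = 8.48.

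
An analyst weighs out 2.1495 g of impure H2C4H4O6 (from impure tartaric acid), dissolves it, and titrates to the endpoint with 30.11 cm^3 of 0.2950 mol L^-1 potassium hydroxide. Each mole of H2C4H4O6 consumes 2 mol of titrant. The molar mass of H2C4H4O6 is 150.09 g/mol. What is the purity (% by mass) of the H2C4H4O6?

n(KOH) = 0.2950 x 0.03011 = 0.008882 mol.
n(H2C4H4O6) = 0.008882 / 2 = 0.004441 mol.
mass of H2C4H4O6 = 0.004441 x 150.09 = 0.6666 g.
% purity = 0.6666 / 2.1495 x 100 = 31.0%.

31.0%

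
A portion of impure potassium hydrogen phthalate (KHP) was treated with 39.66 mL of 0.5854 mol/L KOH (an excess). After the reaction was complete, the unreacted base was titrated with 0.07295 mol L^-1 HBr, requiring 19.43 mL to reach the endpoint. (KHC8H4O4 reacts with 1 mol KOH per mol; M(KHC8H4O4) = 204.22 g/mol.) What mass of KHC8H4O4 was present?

Total n(KOH) added = 0.5854 x 0.03966 = 0.02322 mol.
n(HBr) used = 0.07295 x 0.01943 = 0.001417 mol, which equals the excess n(KOH).
So n(KOH) consumed by the sample = 0.02322 - 0.001417 = 0.02180 mol.
n(KHC8H4O4) = 0.02180 / 1 = 0.02180 mol.
mass = 0.02180 mol x 204.22 g/mol = 4.45 g.

4.45 g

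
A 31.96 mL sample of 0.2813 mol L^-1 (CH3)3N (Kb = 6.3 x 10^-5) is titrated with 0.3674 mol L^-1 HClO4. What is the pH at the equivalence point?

5.30

n((CH3)3N) = 0.2813 x 0.03196 = 0.008990 mol; V(HClO4) at equivalence = 0.008990/0.3674 = 0.02447 L.
At equivalence the base is fully converted to (CH3)3NH+; total volume = 0.05643 L, so [(CH3)3NH+] = 0.008990/0.05643 = 0.1593 M.
Ka((CH3)3NH+) = Kw/Kb = 1.0e-14 / 6.3 x 10^-5 = 1.59e-10.
[H^+] = sqrt(Ka x [(CH3)3NH+]) = sqrt(1.59e-10 x 0.1593) = 5.03e-6 M.
pH = -log(5.03e-6) = 5.30.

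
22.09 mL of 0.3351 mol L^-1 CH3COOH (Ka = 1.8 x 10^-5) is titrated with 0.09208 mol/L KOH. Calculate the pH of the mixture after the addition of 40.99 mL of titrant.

4.76

Initial n(CH3COOH) = 0.3351 x 0.02209 = 0.007402 mol.
n(KOH) added = 0.09208 x 0.04099 = 0.003774 mol, converting that many moles of CH3COOH to CH3COO-.
Remaining n(CH3COOH) = 0.003628 mol; n(CH3COO-) = 0.003774 mol.
By Henderson-Hasselbalch, pH = pKa + log([A^-]/[HA]) = 4.74 + log(0.003774/0.003628) = 4.74 + (+0.02) = 4.76.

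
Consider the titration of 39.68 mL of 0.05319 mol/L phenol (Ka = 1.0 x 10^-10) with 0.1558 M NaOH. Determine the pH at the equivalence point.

n(C6H5OH) = 0.05319 x 0.03968 = 0.002111 mol; V(NaOH) at equivalence = 0.002111/0.1558 = 0.01355 L.
At equivalence all the acid is converted to C6H5O-; total volume = 0.03968 + 0.01355 = 0.05323 L, so [C6H5O-] = 0.002111/0.05323 = 0.03965 M.
Kb = Kw/Ka = 1.0e-14 / 1.0 x 10^-10 = 0.000100.
[OH^-] = sqrt(Kb x [C6H5O-]) = sqrt(0.000100 x 0.03965) = 0.00199 M.
pOH = 2.70, so pH = 14.00 - 2.70 = 11.30.

11.30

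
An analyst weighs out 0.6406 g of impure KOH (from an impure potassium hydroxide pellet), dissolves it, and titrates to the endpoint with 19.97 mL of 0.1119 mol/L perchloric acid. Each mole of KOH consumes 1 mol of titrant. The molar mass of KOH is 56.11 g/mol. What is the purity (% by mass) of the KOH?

19.6%

n(HClO4) = 0.1119 x 0.01997 = 0.002235 mol.
n(KOH) = 0.002235 / 1 = 0.002235 mol.
mass of KOH = 0.002235 x 56.11 = 0.1254 g.
% purity = 0.1254 / 0.6406 x 100 = 19.6%.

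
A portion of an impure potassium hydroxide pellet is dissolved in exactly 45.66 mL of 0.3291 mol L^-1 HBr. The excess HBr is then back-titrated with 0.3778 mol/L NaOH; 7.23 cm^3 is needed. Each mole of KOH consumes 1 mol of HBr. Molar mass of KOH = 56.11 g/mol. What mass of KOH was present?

0.690 g

Total n(HBr) added = 0.3291 x 0.04566 = 0.01503 mol.
n(NaOH) used = 0.3778 x 0.007230 = 0.002731 mol, which equals the excess n(HBr).
So n(HBr) consumed by the sample = 0.01503 - 0.002731 = 0.01230 mol.
n(KOH) = 0.01230 / 1 = 0.01230 mol.
mass = 0.01230 mol x 56.11 g/mol = 0.690 g.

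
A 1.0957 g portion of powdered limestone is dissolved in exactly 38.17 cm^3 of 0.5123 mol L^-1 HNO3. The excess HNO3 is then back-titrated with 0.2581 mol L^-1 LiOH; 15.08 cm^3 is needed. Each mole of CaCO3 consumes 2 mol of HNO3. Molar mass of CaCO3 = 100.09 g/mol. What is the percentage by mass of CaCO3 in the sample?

71.5%

Total n(HNO3) added = 0.5123 x 0.03817 = 0.01955 mol.
n(LiOH) used = 0.2581 x 0.01508 = 0.003892 mol, which equals the excess n(HNO3).
So n(HNO3) consumed by the sample = 0.01955 - 0.003892 = 0.01566 mol.
n(CaCO3) = 0.01566 / 2 = 0.007831 mol.
mass CaCO3 = 0.007831 x 100.09 = 0.7838 g, so %CaCO3 = 0.7838/1.0957 x 100 = 71.5%.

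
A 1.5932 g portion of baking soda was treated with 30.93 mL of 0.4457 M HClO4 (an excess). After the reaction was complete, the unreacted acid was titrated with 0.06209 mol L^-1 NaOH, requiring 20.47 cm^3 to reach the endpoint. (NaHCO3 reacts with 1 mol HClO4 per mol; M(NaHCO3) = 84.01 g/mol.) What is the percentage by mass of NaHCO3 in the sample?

Total n(HClO4) added = 0.4457 x 0.03093 = 0.01379 mol.
n(NaOH) used = 0.06209 x 0.02047 = 0.001271 mol, which equals the excess n(HClO4).
So n(HClO4) consumed by the sample = 0.01379 - 0.001271 = 0.01251 mol.
n(NaHCO3) = 0.01251 / 1 = 0.01251 mol.
mass NaHCO3 = 0.01251 x 84.01 = 1.051 g, so %NaHCO3 = 1.051/1.5932 x 100 = 66.0%.

66.0%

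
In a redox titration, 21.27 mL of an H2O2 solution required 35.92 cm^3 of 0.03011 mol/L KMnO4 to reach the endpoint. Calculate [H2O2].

0.127 M

n(KMnO4) = 0.03011 x 0.03592 = 0.001082 mol.
From the balanced equation, 2 mol KMnO4 reacts with 5 mol H2O2, so n(H2O2) = 0.001082 x 5/2 = 0.002704 mol.
[H2O2] = 0.002704 / 0.02127 L = 0.127 M.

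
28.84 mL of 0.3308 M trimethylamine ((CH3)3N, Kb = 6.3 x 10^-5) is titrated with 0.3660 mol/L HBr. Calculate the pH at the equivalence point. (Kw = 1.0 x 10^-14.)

n((CH3)3N) = 0.3308 x 0.02884 = 0.009540 mol; V(HBr) at equivalence = 0.009540/0.3660 = 0.02607 L.
At equivalence the base is fully converted to (CH3)3NH+; total volume = 0.05491 L, so [(CH3)3NH+] = 0.009540/0.05491 = 0.1738 M.
Ka((CH3)3NH+) = Kw/Kb = 1.0e-14 / 6.3 x 10^-5 = 1.59e-10.
[H^+] = sqrt(Ka x [(CH3)3NH+]) = sqrt(1.59e-10 x 0.1738) = 5.25e-6 M.
pH = -log(5.25e-6) = 5.28.

5.28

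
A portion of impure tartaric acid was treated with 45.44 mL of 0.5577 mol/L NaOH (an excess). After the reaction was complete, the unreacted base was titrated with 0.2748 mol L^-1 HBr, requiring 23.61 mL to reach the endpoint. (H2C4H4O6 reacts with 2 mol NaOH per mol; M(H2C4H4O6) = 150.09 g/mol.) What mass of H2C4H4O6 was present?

1.41 g

Total n(NaOH) added = 0.5577 x 0.04544 = 0.02534 mol.
n(HBr) used = 0.2748 x 0.02361 = 0.006488 mol, which equals the excess n(NaOH).
So n(NaOH) consumed by the sample = 0.02534 - 0.006488 = 0.01885 mol.
n(H2C4H4O6) = 0.01885 / 2 = 0.009427 mol.
mass = 0.009427 mol x 150.09 g/mol = 1.41 g.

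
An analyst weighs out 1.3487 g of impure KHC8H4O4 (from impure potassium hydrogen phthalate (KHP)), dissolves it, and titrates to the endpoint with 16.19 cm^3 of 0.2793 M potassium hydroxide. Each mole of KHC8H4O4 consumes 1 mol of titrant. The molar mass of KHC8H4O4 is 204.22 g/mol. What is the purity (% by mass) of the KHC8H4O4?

n(KOH) = 0.2793 x 0.01619 = 0.004522 mol.
n(KHC8H4O4) = 0.004522 / 1 = 0.004522 mol.
mass of KHC8H4O4 = 0.004522 x 204.22 = 0.9235 g.
% purity = 0.9235 / 1.3487 x 100 = 68.5%.

68.5%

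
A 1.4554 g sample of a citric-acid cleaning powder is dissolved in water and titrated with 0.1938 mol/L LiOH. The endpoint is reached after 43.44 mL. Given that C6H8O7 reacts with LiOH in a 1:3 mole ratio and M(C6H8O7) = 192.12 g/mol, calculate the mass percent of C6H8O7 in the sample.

37.0%

n(LiOH) = 0.1938 x 0.04344 = 0.008419 mol.
n(C6H8O7) = 0.008419 / 3 = 0.002806 mol.
mass of C6H8O7 = 0.002806 x 192.12 = 0.5391 g.
% purity = 0.5391 / 1.4554 x 100 = 37.0%.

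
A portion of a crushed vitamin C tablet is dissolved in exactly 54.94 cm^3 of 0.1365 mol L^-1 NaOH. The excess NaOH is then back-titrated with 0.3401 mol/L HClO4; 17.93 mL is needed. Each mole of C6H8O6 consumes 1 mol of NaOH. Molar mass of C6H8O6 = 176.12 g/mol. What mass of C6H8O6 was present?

Total n(NaOH) added = 0.1365 x 0.05494 = 0.007499 mol.
n(HClO4) used = 0.3401 x 0.01793 = 0.006098 mol, which equals the excess n(NaOH).
So n(NaOH) consumed by the sample = 0.007499 - 0.006098 = 0.001401 mol.
n(C6H8O6) = 0.001401 / 1 = 0.001401 mol.
mass = 0.001401 mol x 176.12 g/mol = 0.247 g.

0.247 g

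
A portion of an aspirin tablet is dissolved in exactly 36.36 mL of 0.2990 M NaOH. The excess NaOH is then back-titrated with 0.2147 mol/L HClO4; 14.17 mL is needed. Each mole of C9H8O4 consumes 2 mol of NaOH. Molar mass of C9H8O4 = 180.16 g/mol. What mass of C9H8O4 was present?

Total n(NaOH) added = 0.2990 x 0.03636 = 0.01087 mol.
n(HClO4) used = 0.2147 x 0.01417 = 0.003042 mol, which equals the excess n(NaOH).
So n(NaOH) consumed by the sample = 0.01087 - 0.003042 = 0.007829 mol.
n(C9H8O4) = 0.007829 / 2 = 0.003915 mol.
mass = 0.003915 mol x 180.16 g/mol = 0.705 g.

0.705 g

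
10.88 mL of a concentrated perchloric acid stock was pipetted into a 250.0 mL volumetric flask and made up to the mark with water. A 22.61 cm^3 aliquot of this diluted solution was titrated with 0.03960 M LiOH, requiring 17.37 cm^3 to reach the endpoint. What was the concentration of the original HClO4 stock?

0.699 M

n(LiOH) = 0.03960 x 0.01737 = 0.0006879 mol.
n(HClO4) in the aliquot = 0.0006879 mol.
[diluted HClO4] = 0.0006879 / 0.02261 = 0.03042 M.
Dilution factor = 250.0/10.88 = 22.98, so [stock] = 0.03042 x 22.98 = 0.699 M.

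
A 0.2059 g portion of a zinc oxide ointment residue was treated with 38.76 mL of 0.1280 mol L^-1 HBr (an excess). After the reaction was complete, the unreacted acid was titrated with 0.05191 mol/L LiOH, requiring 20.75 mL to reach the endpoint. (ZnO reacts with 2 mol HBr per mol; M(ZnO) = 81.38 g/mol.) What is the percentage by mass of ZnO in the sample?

Total n(HBr) added = 0.1280 x 0.03876 = 0.004961 mol.
n(LiOH) used = 0.05191 x 0.02075 = 0.001077 mol, which equals the excess n(HBr).
So n(HBr) consumed by the sample = 0.004961 - 0.001077 = 0.003884 mol.
n(ZnO) = 0.003884 / 2 = 0.001942 mol.
mass ZnO = 0.001942 x 81.38 = 0.1580 g, so %ZnO = 0.1580/0.2059 x 100 = 76.8%.

76.8%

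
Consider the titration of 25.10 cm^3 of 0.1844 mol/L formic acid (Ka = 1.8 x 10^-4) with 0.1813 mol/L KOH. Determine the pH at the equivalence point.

8.35

n(HCOOH) = 0.1844 x 0.02510 = 0.004628 mol; V(KOH) at equivalence = 0.004628/0.1813 = 0.02553 L.
At equivalence all the acid is converted to HCOO-; total volume = 0.02510 + 0.02553 = 0.05063 L, so [HCOO-] = 0.004628/0.05063 = 0.09142 M.
Kb = Kw/Ka = 1.0e-14 / 1.8 x 10^-4 = 5.56e-11.
[OH^-] = sqrt(Kb x [HCOO-]) = sqrt(5.56e-11 x 0.09142) = 2.25e-6 M.
pOH = 5.65, so pH = 14.00 - 5.65 = 8.35.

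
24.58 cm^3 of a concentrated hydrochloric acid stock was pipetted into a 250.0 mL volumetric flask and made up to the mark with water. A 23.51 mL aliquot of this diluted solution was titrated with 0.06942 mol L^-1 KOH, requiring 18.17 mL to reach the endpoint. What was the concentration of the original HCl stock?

0.546 M

n(KOH) = 0.06942 x 0.01817 = 0.001261 mol.
n(HCl) in the aliquot = 0.001261 mol.
[diluted HCl] = 0.001261 / 0.02351 = 0.05365 M.
Dilution factor = 250.0/24.58 = 10.17, so [stock] = 0.05365 x 10.17 = 0.546 M.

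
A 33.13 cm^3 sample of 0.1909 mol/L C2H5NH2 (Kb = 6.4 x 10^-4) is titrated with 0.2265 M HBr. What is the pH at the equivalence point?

n(C2H5NH2) = 0.1909 x 0.03313 = 0.006325 mol; V(HBr) at equivalence = 0.006325/0.2265 = 0.02792 L.
At equivalence the base is fully converted to C2H5NH3+; total volume = 0.06105 L, so [C2H5NH3+] = 0.006325/0.06105 = 0.1036 M.
Ka(C2H5NH3+) = Kw/Kb = 1.0e-14 / 6.4 x 10^-4 = 1.56e-11.
[H^+] = sqrt(Ka x [C2H5NH3+]) = sqrt(1.56e-11 x 0.1036) = 1.27e-6 M.
pH = -log(1.27e-6) = 5.90.

5.90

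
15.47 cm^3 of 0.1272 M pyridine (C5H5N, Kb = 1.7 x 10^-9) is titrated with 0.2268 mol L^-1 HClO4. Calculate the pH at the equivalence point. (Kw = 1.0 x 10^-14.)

3.16

n(C5H5N) = 0.1272 x 0.01547 = 0.001968 mol; V(HClO4) at equivalence = 0.001968/0.2268 = 0.008676 L.
At equivalence the base is fully converted to C5H5NH+; total volume = 0.02415 L, so [C5H5NH+] = 0.001968/0.02415 = 0.08149 M.
Ka(C5H5NH+) = Kw/Kb = 1.0e-14 / 1.7 x 10^-9 = 5.88e-6.
[H^+] = sqrt(Ka x [C5H5NH+]) = sqrt(5.88e-6 x 0.08149) = 0.000692 M.
pH = -log(0.000692) = 3.16.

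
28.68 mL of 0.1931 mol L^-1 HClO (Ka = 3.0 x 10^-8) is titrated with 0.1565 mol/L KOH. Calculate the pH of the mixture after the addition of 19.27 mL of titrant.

Initial n(HClO) = 0.1931 x 0.02868 = 0.005538 mol.
n(KOH) added = 0.1565 x 0.01927 = 0.003016 mol, converting that many moles of HClO to ClO-.
Remaining n(HClO) = 0.002522 mol; n(ClO-) = 0.003016 mol.
By Henderson-Hasselbalch, pH = pKa + log([A^-]/[HA]) = 7.52 + log(0.003016/0.002522) = 7.52 + (+0.08) = 7.60.

7.60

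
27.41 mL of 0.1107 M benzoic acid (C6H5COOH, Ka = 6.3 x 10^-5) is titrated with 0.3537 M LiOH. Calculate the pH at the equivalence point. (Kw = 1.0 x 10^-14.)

8.56

n(C6H5COOH) = 0.1107 x 0.02741 = 0.003034 mol; V(LiOH) at equivalence = 0.003034/0.3537 = 0.008579 L.
At equivalence all the acid is converted to C6H5COO-; total volume = 0.02741 + 0.008579 = 0.03599 L, so [C6H5COO-] = 0.003034/0.03599 = 0.08431 M.
Kb = Kw/Ka = 1.0e-14 / 6.3 x 10^-5 = 1.59e-10.
[OH^-] = sqrt(Kb x [C6H5COO-]) = sqrt(1.59e-10 x 0.08431) = 3.66e-6 M.
pOH = 5.44, so pH = 14.00 - 5.44 = 8.56.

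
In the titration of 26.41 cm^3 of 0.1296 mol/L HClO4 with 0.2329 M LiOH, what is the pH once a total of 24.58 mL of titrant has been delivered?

n(acid) = 0.1296 x 0.02641 = 0.003423 mol; n(LiOH) added = 0.2329 x 0.02458 = 0.005725 mol.
Base is in excess by 0.005725 - 0.003423 = 0.002302 mol in a total volume of 0.05099 L.
[OH^-] = 0.002302/0.05099 = 0.04515 M, so pOH = 1.35 and pH = 14.00 - 1.35 = 12.65.

12.65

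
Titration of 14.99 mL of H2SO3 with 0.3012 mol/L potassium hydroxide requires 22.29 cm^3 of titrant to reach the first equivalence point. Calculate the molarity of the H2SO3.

0.448 M

n(KOH) = 0.3012 x 0.02229 = 0.006714 mol.
At the first equivalence point, 1 mol OH^- react per mol H2SO3, so n(H2SO3) = 0.006714 / 1 = 0.006714 mol.
[H2SO3] = 0.006714 / 0.01499 L = 0.448 M.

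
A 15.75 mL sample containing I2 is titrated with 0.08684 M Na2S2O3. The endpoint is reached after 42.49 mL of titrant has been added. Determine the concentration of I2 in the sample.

n(Na2S2O3) = 0.08684 x 0.04249 = 0.003690 mol.
From the balanced equation, 2 mol Na2S2O3 reacts with 1 mol I2, so n(I2) = 0.003690 x 1/2 = 0.001845 mol.
[I2] = 0.001845 / 0.01575 L = 0.117 M.

0.117 M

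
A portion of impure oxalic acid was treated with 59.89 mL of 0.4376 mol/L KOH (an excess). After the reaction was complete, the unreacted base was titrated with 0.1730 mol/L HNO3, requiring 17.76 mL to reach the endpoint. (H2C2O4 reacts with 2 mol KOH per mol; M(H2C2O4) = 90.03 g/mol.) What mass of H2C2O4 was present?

1.04 g

Total n(KOH) added = 0.4376 x 0.05989 = 0.02621 mol.
n(HNO3) used = 0.1730 x 0.01776 = 0.003072 mol, which equals the excess n(KOH).
So n(KOH) consumed by the sample = 0.02621 - 0.003072 = 0.02314 mol.
n(H2C2O4) = 0.02314 / 2 = 0.01157 mol.
mass = 0.01157 mol x 90.03 g/mol = 1.04 g.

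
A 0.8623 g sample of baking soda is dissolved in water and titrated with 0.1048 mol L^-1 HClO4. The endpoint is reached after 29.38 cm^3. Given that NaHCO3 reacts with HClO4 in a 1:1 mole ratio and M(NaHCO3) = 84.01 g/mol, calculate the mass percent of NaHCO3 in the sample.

30.0%

n(HClO4) = 0.1048 x 0.02938 = 0.003079 mol.
n(NaHCO3) = 0.003079 / 1 = 0.003079 mol.
mass of NaHCO3 = 0.003079 x 84.01 = 0.2587 g.
% purity = 0.2587 / 0.8623 x 100 = 30.0%.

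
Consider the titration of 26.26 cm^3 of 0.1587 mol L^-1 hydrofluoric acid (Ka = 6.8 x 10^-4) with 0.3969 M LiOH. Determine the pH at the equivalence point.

8.11

n(HF) = 0.1587 x 0.02626 = 0.004167 mol; V(LiOH) at equivalence = 0.004167/0.3969 = 0.01050 L.
At equivalence all the acid is converted to F-; total volume = 0.02626 + 0.01050 = 0.03676 L, so [F-] = 0.004167/0.03676 = 0.1134 M.
Kb = Kw/Ka = 1.0e-14 / 6.8 x 10^-4 = 1.47e-11.
[OH^-] = sqrt(Kb x [F-]) = sqrt(1.47e-11 x 0.1134) = 1.29e-6 M.
pOH = 5.89, so pH = 14.00 - 5.89 = 8.11.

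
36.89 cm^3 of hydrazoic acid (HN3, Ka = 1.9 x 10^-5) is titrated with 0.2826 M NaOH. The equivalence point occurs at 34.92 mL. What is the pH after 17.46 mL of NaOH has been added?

4.72

17.46 mL is exactly half the equivalence volume (34.92/2), i.e. the half-equivalence point.
There, n(HA) = n(A^-), so pH = pKa = -log(1.9 x 10^-5) = 4.72.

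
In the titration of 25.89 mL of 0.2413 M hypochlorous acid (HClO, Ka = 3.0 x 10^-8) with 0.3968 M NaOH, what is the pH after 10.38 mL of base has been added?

7.81

Initial n(HClO) = 0.2413 x 0.02589 = 0.006247 mol.
n(NaOH) added = 0.3968 x 0.01038 = 0.004119 mol, converting that many moles of HClO to ClO-.
Remaining n(HClO) = 0.002128 mol; n(ClO-) = 0.004119 mol.
By Henderson-Hasselbalch, pH = pKa + log([A^-]/[HA]) = 7.52 + log(0.004119/0.002128) = 7.52 + (+0.29) = 7.81.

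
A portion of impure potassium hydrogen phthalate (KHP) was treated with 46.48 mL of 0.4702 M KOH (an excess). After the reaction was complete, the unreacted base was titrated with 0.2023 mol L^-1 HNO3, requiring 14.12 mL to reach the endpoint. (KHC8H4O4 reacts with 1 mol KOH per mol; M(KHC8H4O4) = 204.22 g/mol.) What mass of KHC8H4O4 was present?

Total n(KOH) added = 0.4702 x 0.04648 = 0.02185 mol.
n(HNO3) used = 0.2023 x 0.01412 = 0.002856 mol, which equals the excess n(KOH).
So n(KOH) consumed by the sample = 0.02185 - 0.002856 = 0.01900 mol.
n(KHC8H4O4) = 0.01900 / 1 = 0.01900 mol.
mass = 0.01900 mol x 204.22 g/mol = 3.88 g.

3.88 g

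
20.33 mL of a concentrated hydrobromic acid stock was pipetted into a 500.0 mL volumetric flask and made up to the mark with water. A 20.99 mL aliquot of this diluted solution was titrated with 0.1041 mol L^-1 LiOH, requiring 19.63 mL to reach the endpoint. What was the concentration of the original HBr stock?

n(LiOH) = 0.1041 x 0.01963 = 0.002043 mol.
n(HBr) in the aliquot = 0.002043 mol.
[diluted HBr] = 0.002043 / 0.02099 = 0.09736 M.
Dilution factor = 500.0/20.33 = 24.59, so [stock] = 0.09736 x 24.59 = 2.39 M.

2.39 M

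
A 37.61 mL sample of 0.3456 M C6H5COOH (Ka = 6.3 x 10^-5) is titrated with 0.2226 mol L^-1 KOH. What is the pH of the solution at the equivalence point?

8.67

n(C6H5COOH) = 0.3456 x 0.03761 = 0.01300 mol; V(KOH) at equivalence = 0.01300/0.2226 = 0.05839 L.
At equivalence all the acid is converted to C6H5COO-; total volume = 0.03761 + 0.05839 = 0.09600 L, so [C6H5COO-] = 0.01300/0.09600 = 0.1354 M.
Kb = Kw/Ka = 1.0e-14 / 6.3 x 10^-5 = 1.59e-10.
[OH^-] = sqrt(Kb x [C6H5COO-]) = sqrt(1.59e-10 x 0.1354) = 4.64e-6 M.
pOH = 5.33, so pH = 14.00 - 5.33 = 8.67.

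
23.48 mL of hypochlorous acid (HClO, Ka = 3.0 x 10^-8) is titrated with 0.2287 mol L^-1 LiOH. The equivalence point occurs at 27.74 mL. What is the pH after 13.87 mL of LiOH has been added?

7.52

13.87 mL is exactly half the equivalence volume (27.74/2), i.e. the half-equivalence point.
There, n(HA) = n(A^-), so pH = pKa = -log(3.0 x 10^-8) = 7.52.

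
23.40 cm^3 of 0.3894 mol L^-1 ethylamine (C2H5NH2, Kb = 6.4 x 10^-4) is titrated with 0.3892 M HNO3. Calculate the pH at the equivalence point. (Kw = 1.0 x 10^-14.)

5.76

n(C2H5NH2) = 0.3894 x 0.02340 = 0.009112 mol; V(HNO3) at equivalence = 0.009112/0.3892 = 0.02341 L.
At equivalence the base is fully converted to C2H5NH3+; total volume = 0.04681 L, so [C2H5NH3+] = 0.009112/0.04681 = 0.1946 M.
Ka(C2H5NH3+) = Kw/Kb = 1.0e-14 / 6.4 x 10^-4 = 1.56e-11.
[H^+] = sqrt(Ka x [C2H5NH3+]) = sqrt(1.56e-11 x 0.1946) = 1.74e-6 M.
pH = -log(1.74e-6) = 5.76.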